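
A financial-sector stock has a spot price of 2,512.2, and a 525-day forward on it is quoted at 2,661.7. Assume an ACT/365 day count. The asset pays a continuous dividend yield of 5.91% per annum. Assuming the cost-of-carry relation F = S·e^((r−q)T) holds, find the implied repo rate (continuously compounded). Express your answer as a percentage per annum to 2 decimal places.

From F = S·e^((r−q)T): (r − q) = ln(F/S)/T
ln(2661.7/2512.2) = ln(1.059510) = 0.057807
(r − q) = 0.057807 / (525/365) = 0.040190
r = ln(F/S)/T + q = 0.040190 + 0.0591 = 0.099290
r = 9.93%

9.93%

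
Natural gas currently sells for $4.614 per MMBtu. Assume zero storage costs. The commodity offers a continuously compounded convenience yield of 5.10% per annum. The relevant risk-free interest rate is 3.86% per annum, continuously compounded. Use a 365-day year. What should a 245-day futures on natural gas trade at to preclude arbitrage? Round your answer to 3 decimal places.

Net carry = r + u − y = 0.0386 + 0.0000 − 0.0510 = -0.0124
F = S·e^((r+u−y)T) = 4.614 · e^(-0.0124 × 245/365) = 4.614 · e^-0.008323
= 4.614 × 0.991712 = $4.576 per MMBtu

$4.576 per MMBtu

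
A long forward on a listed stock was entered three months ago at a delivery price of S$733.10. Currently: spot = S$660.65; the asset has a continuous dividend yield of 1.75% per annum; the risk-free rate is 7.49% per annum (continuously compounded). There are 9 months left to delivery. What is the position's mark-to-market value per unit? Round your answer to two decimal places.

-S$41.02

Current fair forward for the remaining 9 months: F = S·e^((r − q)·T), (r − q) = 0.0749 − 0.0175 = 0.0574
F = 660.65 · e^(0.0574 × 9/12) = 660.65 × 1.043990 = 689.7120
Value of long forward = (F − K)·e^(−rT) = (689.7120 − 733.10) · e^(−0.0749·9/12)
= -43.3880 × 0.945374 = -41.02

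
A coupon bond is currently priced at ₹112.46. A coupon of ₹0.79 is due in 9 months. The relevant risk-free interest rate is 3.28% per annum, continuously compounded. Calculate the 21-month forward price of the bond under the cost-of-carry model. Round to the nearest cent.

₹118.29

PV(coupons) I = 0.79·e^(−0.0328·9/12)
I = 0.7708
F = (S − I)·e^(rT) = (112.46 − 0.7708) · e^(0.0328·21/12)
= 111.6892 · e^0.057400 = 111.6892 × 1.059079 = ₹118.29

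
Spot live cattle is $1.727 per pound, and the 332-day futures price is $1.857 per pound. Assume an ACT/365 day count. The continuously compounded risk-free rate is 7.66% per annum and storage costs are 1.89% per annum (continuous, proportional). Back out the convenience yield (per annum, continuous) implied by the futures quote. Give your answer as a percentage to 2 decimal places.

1.57%

F = S·e^((r+u−y)T) ⇒ (r+u−y) = ln(F/S)/T
ln(1.857/1.727) = 0.072576; /T ⇒ 0.079790
y = r + u − ln(F/S)/T = 0.0766 + 0.0189 − 0.079790 = 0.015710
y = 1.57%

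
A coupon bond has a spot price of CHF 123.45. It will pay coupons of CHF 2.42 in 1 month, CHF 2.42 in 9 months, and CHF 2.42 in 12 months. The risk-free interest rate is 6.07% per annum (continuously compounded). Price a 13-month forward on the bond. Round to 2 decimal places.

CHF 124.37

PV(coupons) I = 2.42·e^(−0.0607·1/12) + 2.42·e^(−0.0607·9/12) + 2.42·e^(−0.0607·12/12)
I = 2.4078 + 2.3123 + 2.2775 = 6.9976
F = (S − I)·e^(rT) = (123.45 − 6.9976) · e^(0.0607·13/12)
= 116.4524 · e^0.065758 = 116.4524 × 1.067968 = CHF 124.37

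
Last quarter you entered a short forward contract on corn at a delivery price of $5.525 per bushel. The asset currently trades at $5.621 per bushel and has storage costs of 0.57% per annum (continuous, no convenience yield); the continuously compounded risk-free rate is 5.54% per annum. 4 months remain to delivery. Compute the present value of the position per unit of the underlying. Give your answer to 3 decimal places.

-$0.208 per bushel

Current fair forward for the remaining 4 months: F = S·e^((r + u)·T), (r + u) = 0.0554 + 0.0057 = 0.0611
F = 5.621 · e^(0.0611 × 4/12) = 5.621 × 1.020575 = 5.7367
Value of long forward = (F − K)·e^(−rT) = (5.7367 − 5.525) · e^(−0.0554·4/12)
= 0.2117 × 0.981703 = 0.208
Short position value = −(long value) = -$0.208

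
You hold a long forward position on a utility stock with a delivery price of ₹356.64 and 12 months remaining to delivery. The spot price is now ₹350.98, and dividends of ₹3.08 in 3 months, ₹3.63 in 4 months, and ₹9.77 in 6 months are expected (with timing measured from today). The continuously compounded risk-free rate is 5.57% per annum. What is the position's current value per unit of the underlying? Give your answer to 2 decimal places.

PV(remaining dividends) I = 3.08·e^(−0.0557·3/12) + 3.63·e^(−0.0557·4/12) + 9.77·e^(−0.0557·6/12) = 16.1023
Current forward F = (S − I)·e^(rT) = (350.98 − 16.1023)·e^(0.0557·12/12) = 334.8777 × 1.057280 = 354.0595
Value (long) = (F − K)·e^(−rT) = (354.0595 − 356.64) × 0.945823 = -2.4407
Value = -₹2.44

-₹2.44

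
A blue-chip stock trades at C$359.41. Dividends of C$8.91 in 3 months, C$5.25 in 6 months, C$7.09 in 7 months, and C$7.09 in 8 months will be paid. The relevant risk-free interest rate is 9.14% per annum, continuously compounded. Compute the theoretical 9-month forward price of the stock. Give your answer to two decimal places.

PV(dividends) I = 8.91·e^(−0.0914·3/12) + 5.25·e^(−0.0914·6/12) + 7.09·e^(−0.0914·7/12) + 7.09·e^(−0.0914·8/12)
I = 8.7087 + 5.0155 + 6.7219 + 6.6709 = 27.1170
F = (S − I)·e^(rT) = (359.41 − 27.1170) · e^(0.0914·9/12)
= 332.2930 · e^0.068550 = 332.2930 × 1.070954 = C$355.87

C$355.87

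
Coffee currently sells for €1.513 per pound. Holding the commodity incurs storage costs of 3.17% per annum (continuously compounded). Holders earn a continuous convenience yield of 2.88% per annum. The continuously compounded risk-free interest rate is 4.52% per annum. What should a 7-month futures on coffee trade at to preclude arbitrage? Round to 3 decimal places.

Net carry = r + u − y = 0.0452 + 0.0317 − 0.0288 = 0.0481
F = S·e^((r+u−y)T) = 1.513 · e^(0.0481 × 7/12) = 1.513 · e^0.028058
= 1.513 × 1.028455 = €1.556 per pound

€1.556 per pound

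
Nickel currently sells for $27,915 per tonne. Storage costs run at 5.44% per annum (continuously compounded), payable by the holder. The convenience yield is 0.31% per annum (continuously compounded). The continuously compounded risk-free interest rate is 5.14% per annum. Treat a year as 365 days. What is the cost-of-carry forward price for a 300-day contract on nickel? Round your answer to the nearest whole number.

$30,374 per tonne

Net carry = r + u − y = 0.0514 + 0.0544 − 0.0031 = 0.1027
F = S·e^((r+u−y)T) = 27915 · e^(0.1027 × 300/365) = 27915 · e^0.084411
= 27915 × 1.088076 = $30,374 per tonne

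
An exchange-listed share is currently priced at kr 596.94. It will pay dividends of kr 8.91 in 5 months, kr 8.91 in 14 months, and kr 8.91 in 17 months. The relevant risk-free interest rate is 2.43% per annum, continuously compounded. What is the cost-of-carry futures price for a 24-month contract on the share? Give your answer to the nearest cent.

kr 599.28

PV(dividends) I = 8.91·e^(−0.0243·5/12) + 8.91·e^(−0.0243·14/12) + 8.91·e^(−0.0243·17/12)
I = 8.8202 + 8.6609 + 8.6085 = 26.0896
F = (S − I)·e^(rT) = (596.94 − 26.0896) · e^(0.0243·24/12)
= 570.8504 · e^0.048600 = 570.8504 × 1.049800 = kr 599.28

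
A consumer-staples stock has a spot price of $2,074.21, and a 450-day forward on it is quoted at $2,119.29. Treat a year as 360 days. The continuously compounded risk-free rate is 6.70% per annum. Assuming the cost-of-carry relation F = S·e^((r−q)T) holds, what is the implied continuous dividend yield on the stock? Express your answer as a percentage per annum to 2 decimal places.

4.98%

From F = S·e^((r−q)T): (r − q) = ln(F/S)/T
ln(2119.29/2074.21) = ln(1.021734) = 0.021501
(r − q) = 0.021501 / (450/360) = 0.017201
q = r − ln(F/S)/T = 0.0670 − 0.017201 = 0.049799
q = 4.98%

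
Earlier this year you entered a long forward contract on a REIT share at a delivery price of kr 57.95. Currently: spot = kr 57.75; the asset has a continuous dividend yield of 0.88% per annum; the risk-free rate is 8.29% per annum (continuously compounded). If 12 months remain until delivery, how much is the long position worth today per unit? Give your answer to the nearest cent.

kr 3.90

Current fair forward for the remaining 12 months: F = S·e^((r − q)·T), (r − q) = 0.0829 − 0.0088 = 0.0741
F = 57.75 · e^(0.0741 × 12/12) = 57.75 × 1.076914 = 62.1918
Value of long forward = (F − K)·e^(−rT) = (62.1918 − 57.95) · e^(−0.0829·12/12)
= 4.2418 × 0.920443 = 3.90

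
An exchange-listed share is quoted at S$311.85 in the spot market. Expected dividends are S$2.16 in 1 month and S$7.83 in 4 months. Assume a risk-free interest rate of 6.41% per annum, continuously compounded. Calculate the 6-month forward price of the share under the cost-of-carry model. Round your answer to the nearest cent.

S$311.87

PV(dividends) I = 2.16·e^(−0.0641·1/12) + 7.83·e^(−0.0641·4/12)
I = 2.1485 + 7.6645 = 9.8130
F = (S − I)·e^(rT) = (311.85 − 9.8130) · e^(0.0641·6/12)
= 302.0370 · e^0.032050 = 302.0370 × 1.032569 = S$311.87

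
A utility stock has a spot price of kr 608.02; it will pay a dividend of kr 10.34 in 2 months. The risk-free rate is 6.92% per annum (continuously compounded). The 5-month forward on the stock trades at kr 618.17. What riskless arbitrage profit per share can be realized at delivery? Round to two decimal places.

PV(dividends) I = 10.34·e^(−0.0692·2/12) = 10.2214
Fair forward F* = (S − I)·e^(rT) = (608.02 − 10.2214)·e^0.028833 = 597.7986 × 1.029253 = 615.2860
Market kr 618.17 > fair 615.2860: forward overpriced → cash-and-carry (borrow at r, buy the stock and collect the dividends, short the forward).
Profit at T = |F_mkt − F*| = |618.17 − 615.2860| = kr 2.88 per share

kr 2.88 per share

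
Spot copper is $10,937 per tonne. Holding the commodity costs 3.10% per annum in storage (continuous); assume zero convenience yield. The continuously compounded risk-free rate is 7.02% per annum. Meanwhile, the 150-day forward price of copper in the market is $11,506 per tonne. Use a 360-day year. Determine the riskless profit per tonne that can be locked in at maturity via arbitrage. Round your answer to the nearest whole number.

Fair forward: F* = S·e^(carry·T), with carry = (r + u) = 0.0702 + 0.0310 = 0.1012
F* = 10937 · e^(0.1012 × 150/360) = 10937 · e^0.042167 = 10937 × 1.043069 = $11408.0457
Market $11506 > fair $11408.0457: forward overpriced → cash-and-carry (buy spot, short the forward).
At maturity, profit = |F_mkt − F*| = |11506 − 11408.0457| = $98 per tonne

$98 per tonne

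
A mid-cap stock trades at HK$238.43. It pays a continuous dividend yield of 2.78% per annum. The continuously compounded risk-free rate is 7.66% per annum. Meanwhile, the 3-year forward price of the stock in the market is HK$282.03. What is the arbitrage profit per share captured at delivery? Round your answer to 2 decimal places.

Fair forward: F* = S·e^(carry·T), with carry = (r − q) = 0.0766 − 0.0278 = 0.0488
F* = 238.43 · e^(0.0488 × 3) = 238.43 · e^0.146400 = 238.43 × 1.157659 = HK$276.0206
Market HK$282.03 > fair HK$276.0206: forward overpriced → cash-and-carry (buy spot, short the forward).
At maturity, profit = |F_mkt − F*| = |282.03 − 276.0206| = HK$6.01 per share

HK$6.01 per share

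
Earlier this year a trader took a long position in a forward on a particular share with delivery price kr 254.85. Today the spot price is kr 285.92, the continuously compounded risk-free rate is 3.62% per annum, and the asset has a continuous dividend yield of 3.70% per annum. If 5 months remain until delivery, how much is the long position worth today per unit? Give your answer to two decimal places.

Current fair forward for the remaining 5 months: F = S·e^((r − q)·T), (r − q) = 0.0362 − 0.0370 = -0.0008
F = 285.92 · e^(-0.0008 × 5/12) = 285.92 × 0.999667 = 285.8248
Value of long forward = (F − K)·e^(−rT) = (285.8248 − 254.85) · e^(−0.0362·5/12)
= 30.9748 × 0.985030 = 30.51

kr 30.51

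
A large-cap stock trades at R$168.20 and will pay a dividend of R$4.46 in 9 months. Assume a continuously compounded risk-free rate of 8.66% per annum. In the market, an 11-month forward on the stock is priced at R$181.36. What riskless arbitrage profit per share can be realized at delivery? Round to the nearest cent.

R$3.79 per share

PV(dividends) I = 4.46·e^(−0.0866·9/12) = 4.1795
Fair forward F* = (S − I)·e^(rT) = (168.20 − 4.1795)·e^0.079383 = 164.0205 × 1.082619 = 177.5717
Market R$181.36 > fair 177.5717: forward overpriced → cash-and-carry (borrow at r, buy the stock and collect the dividends, short the forward).
Profit at T = |F_mkt − F*| = |181.36 − 177.5717| = R$3.79 per share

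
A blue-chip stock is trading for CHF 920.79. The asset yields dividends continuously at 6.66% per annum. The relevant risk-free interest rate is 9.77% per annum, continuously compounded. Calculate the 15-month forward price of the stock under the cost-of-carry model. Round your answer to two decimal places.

F = S·e^((r − q)T) = 920.79 · e^((0.0977 − 0.0666) × 15/12)
= 920.79 · e^0.038875 = 920.79 × 1.039641
F = CHF 957.29

CHF 957.29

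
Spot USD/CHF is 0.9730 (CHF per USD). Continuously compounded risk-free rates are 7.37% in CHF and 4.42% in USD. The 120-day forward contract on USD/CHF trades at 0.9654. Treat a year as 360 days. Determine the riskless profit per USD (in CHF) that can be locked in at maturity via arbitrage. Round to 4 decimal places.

0.0172 per USD (in CHF)

Fair forward: F* = S·e^(carry·T), with carry = (r_CHF − r_USD) = 0.0737 − 0.0442 = 0.0295
F* = 0.9730 · e^(0.0295 × 120/360) = 0.9730 · e^0.009833 = 0.9730 × 1.009882 = 0.9826
Market 0.9654 < fair 0.9826: forward underpriced → reverse cash-and-carry (short spot, go long the forward).
At maturity, profit = |F_mkt − F*| = |0.9654 − 0.9826| = 0.0172 per USD (in CHF)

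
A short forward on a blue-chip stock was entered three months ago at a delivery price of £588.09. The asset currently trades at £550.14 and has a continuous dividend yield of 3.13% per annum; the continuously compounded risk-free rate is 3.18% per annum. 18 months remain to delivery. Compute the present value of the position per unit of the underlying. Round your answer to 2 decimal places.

£35.79

Current fair forward for the remaining 18 months: F = S·e^((r − q)·T), (r − q) = 0.0318 − 0.0313 = 0.0005
F = 550.14 · e^(0.0005 × 18/12) = 550.14 × 1.000750 = 550.5526
Value of long forward = (F − K)·e^(−rT) = (550.5526 − 588.09) · e^(−0.0318·18/12)
= -37.5374 × 0.953420 = -35.79
Short position value = −(long value) = £35.79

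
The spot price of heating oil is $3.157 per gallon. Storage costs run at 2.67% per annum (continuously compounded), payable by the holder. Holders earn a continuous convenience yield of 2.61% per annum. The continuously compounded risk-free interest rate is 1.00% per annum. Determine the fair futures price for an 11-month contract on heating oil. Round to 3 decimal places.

$3.188 per gallon

Net carry = r + u − y = 0.0100 + 0.0267 − 0.0261 = 0.0106
F = S·e^((r+u−y)T) = 3.157 · e^(0.0106 × 11/12) = 3.157 · e^0.009717
= 3.157 × 1.009764 = $3.188 per gallon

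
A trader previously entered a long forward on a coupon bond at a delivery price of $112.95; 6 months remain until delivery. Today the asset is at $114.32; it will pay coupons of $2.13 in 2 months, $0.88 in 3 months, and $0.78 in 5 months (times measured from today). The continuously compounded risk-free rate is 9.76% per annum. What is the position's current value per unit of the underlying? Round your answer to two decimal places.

PV(remaining coupons) I = 2.13·e^(−0.0976·2/12) + 0.88·e^(−0.0976·3/12) + 0.78·e^(−0.0976·5/12) = 3.7033
Current forward F = (S − I)·e^(rT) = (114.32 − 3.7033)·e^(0.0976·6/12) = 110.6167 × 1.050010 = 116.1486
Value (long) = (F − K)·e^(−rT) = (116.1486 − 112.95) × 0.952372 = 3.0463
Value = $3.05

$3.05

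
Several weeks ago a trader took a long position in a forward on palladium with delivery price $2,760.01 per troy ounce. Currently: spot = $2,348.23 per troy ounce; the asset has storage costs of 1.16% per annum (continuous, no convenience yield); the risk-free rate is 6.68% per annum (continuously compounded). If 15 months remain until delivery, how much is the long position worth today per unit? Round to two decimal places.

-$156.38 per troy ounce

Current fair forward for the remaining 15 months: F = S·e^((r + u)·T), (r + u) = 0.0668 + 0.0116 = 0.0784
F = 2348.23 · e^(0.0784 × 15/12) = 2348.23 × 1.10296279 = 2590.0103
Value of long forward = (F − K)·e^(−rT) = (2590.0103 − 2760.01) · e^(−0.0668·15/12)
= -169.9997 × 0.91989109 = -156.38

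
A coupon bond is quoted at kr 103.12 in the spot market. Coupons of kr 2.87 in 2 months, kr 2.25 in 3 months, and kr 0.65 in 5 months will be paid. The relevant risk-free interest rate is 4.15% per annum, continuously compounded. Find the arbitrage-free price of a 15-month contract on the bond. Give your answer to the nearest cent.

PV(coupons) I = 2.87·e^(−0.0415·2/12) + 2.25·e^(−0.0415·3/12) + 0.65·e^(−0.0415·5/12)
I = 2.8502 + 2.2268 + 0.6389 = 5.7159
F = (S − I)·e^(rT) = (103.12 − 5.7159) · e^(0.0415·15/12)
= 97.4041 · e^0.051875 = 97.4041 × 1.053244 = kr 102.59

kr 102.59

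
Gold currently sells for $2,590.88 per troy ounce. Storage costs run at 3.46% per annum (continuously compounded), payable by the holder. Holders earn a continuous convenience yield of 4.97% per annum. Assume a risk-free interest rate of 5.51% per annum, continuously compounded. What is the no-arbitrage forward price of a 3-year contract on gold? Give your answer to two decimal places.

Net carry = r + u − y = 0.0551 + 0.0346 − 0.0497 = 0.0400
F = S·e^((r+u−y)T) = 2590.88 · e^(0.0400 × 3) = 2590.88 · e^0.12000000
= 2590.88 × 1.12749685 = $2,921.21 per troy ounce

$2,921.21 per troy ounce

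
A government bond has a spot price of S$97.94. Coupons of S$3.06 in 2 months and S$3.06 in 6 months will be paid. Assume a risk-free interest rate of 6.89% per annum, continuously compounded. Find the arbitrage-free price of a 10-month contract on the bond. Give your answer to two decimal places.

PV(coupons) I = 3.06·e^(−0.0689·2/12) + 3.06·e^(−0.0689·6/12)
I = 3.0251 + 2.9564 = 5.9815
F = (S − I)·e^(rT) = (97.94 − 5.9815) · e^(0.0689·10/12)
= 91.9585 · e^0.057417 = 91.9585 × 1.059097 = S$97.39

S$97.39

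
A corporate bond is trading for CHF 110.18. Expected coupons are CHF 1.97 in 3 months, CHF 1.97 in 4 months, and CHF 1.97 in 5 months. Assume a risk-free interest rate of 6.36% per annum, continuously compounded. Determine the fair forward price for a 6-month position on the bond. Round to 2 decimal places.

CHF 107.77

PV(coupons) I = 1.97·e^(−0.0636·3/12) + 1.97·e^(−0.0636·4/12) + 1.97·e^(−0.0636·5/12)
I = 1.9389 + 1.9287 + 1.9185 = 5.7861
F = (S − I)·e^(rT) = (110.18 − 5.7861) · e^(0.0636·6/12)
= 104.3939 · e^0.031800 = 104.3939 × 1.032311 = CHF 107.77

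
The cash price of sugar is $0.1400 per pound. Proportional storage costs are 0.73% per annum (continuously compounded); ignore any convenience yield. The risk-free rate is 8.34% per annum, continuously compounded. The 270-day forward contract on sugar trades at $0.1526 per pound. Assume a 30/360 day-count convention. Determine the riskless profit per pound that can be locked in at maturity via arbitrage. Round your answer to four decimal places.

$0.0027 per pound

Fair forward: F* = S·e^(carry·T), with carry = (r + u) = 0.0834 + 0.0073 = 0.0907
F* = 0.1400 · e^(0.0907 × 270/360) = 0.1400 · e^0.068025 = 0.1400 × 1.070392 = $0.1499
Market $0.1526 > fair $0.1499: forward overpriced → cash-and-carry (buy spot, short the forward).
At maturity, profit = |F_mkt − F*| = |0.1526 − 0.1499| = $0.0027 per pound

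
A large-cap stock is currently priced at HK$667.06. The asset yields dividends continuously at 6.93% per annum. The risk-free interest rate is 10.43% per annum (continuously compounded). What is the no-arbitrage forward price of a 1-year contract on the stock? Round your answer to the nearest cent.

HK$690.82

F = S·e^((r − q)T) = 667.06 · e^((0.1043 − 0.0693) × 1)
= 667.06 · e^0.035000 = 667.06 × 1.035620
F = HK$690.82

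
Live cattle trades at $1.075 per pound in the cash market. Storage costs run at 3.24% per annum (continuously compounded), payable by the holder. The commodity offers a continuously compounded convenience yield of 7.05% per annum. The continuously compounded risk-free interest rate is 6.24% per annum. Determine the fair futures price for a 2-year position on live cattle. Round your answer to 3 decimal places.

$1.129 per pound

Net carry = r + u − y = 0.0624 + 0.0324 − 0.0705 = 0.0243
F = S·e^((r+u−y)T) = 1.075 · e^(0.0243 × 2) = 1.075 · e^0.048600
= 1.075 × 1.049800 = $1.129 per pound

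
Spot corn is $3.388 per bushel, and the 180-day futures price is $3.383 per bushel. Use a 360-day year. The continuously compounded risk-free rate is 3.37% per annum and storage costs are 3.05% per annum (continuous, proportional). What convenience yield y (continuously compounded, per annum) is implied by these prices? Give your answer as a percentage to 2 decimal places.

6.72%

F = S·e^((r+u−y)T) ⇒ (r+u−y) = ln(F/S)/T
ln(3.383/3.388) = -0.001477; /T ⇒ -0.002954
y = r + u − ln(F/S)/T = 0.0337 + 0.0305 + 0.002954 = 0.067154
y = 6.72%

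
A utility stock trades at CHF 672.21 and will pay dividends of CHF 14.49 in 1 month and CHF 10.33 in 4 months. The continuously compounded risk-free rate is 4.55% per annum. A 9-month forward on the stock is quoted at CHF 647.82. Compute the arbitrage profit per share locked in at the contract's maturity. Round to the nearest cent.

CHF 22.26 per share

PV(dividends) I = 14.49·e^(−0.0455·1/12) + 10.33·e^(−0.0455·4/12) = 24.6097
Fair forward F* = (S − I)·e^(rT) = (672.21 − 24.6097)·e^0.034125 = 647.6003 × 1.034714 = 670.0811
Market CHF 647.82 < fair 670.0811: forward underpriced → reverse cash-and-carry (short the stock, invest proceeds at r, pay the dividends, go long the forward).
Profit at T = |F_mkt − F*| = |647.82 − 670.0811| = CHF 22.26 per share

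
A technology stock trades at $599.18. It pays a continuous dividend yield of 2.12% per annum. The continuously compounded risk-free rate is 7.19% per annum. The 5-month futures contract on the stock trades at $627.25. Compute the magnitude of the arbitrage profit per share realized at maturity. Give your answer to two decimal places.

Fair futures: F* = S·e^(carry·T), with carry = (r − q) = 0.0719 − 0.0212 = 0.0507
F* = 599.18 · e^(0.0507 × 5/12) = 599.18 · e^0.021125 = 599.18 × 1.021350 = $611.9725
Market $627.25 > fair $611.9725: forward overpriced → cash-and-carry (buy spot, short the forward).
At maturity, profit = |F_mkt − F*| = |627.25 − 611.9725| = $15.28 per share

$15.28 per share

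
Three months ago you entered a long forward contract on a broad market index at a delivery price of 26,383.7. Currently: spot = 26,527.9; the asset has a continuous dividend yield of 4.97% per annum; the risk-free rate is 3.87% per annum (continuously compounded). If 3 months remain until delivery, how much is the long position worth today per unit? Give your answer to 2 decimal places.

70.66

Current fair forward for the remaining 3 months: F = S·e^((r − q)·T), (r − q) = 0.0387 − 0.0497 = -0.0110
F = 26527.9 · e^(-0.0110 × 3/12) = 26527.9 × 0.99725378 = 26455.0486
Value of long forward = (F − K)·e^(−rT) = (26455.0486 − 26383.7) · e^(−0.0387·3/12)
= 71.3486 × 0.99037165 = 70.66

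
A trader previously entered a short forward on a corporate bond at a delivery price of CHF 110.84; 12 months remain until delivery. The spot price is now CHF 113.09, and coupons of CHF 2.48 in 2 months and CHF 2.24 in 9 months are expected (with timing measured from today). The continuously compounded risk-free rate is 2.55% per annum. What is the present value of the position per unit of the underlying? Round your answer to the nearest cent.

PV(remaining coupons) I = 2.48·e^(−0.0255·2/12) + 2.24·e^(−0.0255·9/12) = 4.6670
Current forward F = (S − I)·e^(rT) = (113.09 − 4.6670)·e^(0.0255·12/12) = 108.4230 × 1.025828 = 111.2233
Value (long) = (F − K)·e^(−rT) = (111.2233 − 110.84) × 0.974822 = 0.3736
Short position value = −(long value) = -CHF 0.37

-CHF 0.37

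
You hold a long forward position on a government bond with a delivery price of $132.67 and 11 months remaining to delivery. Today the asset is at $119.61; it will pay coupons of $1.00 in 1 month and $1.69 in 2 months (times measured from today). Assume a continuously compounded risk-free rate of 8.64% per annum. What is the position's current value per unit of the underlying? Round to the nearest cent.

PV(remaining coupons) I = 1.00·e^(−0.0864·1/12) + 1.69·e^(−0.0864·2/12) = 2.6587
Current forward F = (S − I)·e^(rT) = (119.61 − 2.6587)·e^(0.0864·11/12) = 116.9513 × 1.082421 = 126.5905
Value (long) = (F − K)·e^(−rT) = (126.5905 − 132.67) × 0.923855 = -5.6166
Value = -$5.62

-$5.62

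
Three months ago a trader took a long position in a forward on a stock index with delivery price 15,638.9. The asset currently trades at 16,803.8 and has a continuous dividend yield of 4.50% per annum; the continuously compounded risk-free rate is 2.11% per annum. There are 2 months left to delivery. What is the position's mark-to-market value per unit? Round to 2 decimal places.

Current fair forward for the remaining 2 months: F = S·e^((r − q)·T), (r − q) = 0.0211 − 0.0450 = -0.0239
F = 16803.8 · e^(-0.0239 × 2/12) = 16803.8 × 0.99602459 = 16736.9980
Value of long forward = (F − K)·e^(−rT) = (16736.9980 − 15638.9) · e^(−0.0211·2/12)
= 1098.0980 × 0.99648951 = 1094.24

1094.24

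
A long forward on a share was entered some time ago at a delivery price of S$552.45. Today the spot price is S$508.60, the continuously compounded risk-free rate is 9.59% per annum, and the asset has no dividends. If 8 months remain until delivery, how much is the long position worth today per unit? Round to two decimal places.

Current fair forward for the remaining 8 months: F = S·e^(r·T), r = 0.0959
F = 508.60 · e^(0.0959 × 8/12) = 508.60 × 1.066021 = 542.1783
Value of long forward = (F − K)·e^(−rT) = (542.1783 − 552.45) · e^(−0.0959·8/12)
= -10.2717 × 0.938068 = -9.64

-S$9.64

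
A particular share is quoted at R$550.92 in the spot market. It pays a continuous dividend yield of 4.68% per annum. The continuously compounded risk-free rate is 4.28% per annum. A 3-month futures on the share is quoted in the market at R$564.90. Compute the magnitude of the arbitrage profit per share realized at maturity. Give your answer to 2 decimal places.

R$14.53 per share

Fair futures: F* = S·e^(carry·T), with carry = (r − q) = 0.0428 − 0.0468 = -0.0040
F* = 550.92 · e^(-0.0040 × 3/12) = 550.92 · e^-0.001000 = 550.92 × 0.999000 = R$550.3691
Market R$564.90 > fair R$550.3691: forward overpriced → cash-and-carry (buy spot, short the forward).
At maturity, profit = |F_mkt − F*| = |564.90 − 550.3691| = R$14.53 per share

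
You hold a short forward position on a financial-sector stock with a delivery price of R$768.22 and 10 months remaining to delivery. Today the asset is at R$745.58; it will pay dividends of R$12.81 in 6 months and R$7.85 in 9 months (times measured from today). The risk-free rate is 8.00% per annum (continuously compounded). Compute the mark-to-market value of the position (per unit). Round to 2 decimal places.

PV(remaining dividends) I = 12.81·e^(−0.0800·6/12) + 7.85·e^(−0.0800·9/12) = 19.7006
Current forward F = (S − I)·e^(rT) = (745.58 − 19.7006)·e^(0.0800·10/12) = 725.8794 × 1.068939 = 775.9208
Value (long) = (F − K)·e^(−rT) = (775.9208 − 768.22) × 0.935507 = 7.2042
Short position value = −(long value) = -R$7.20

-R$7.20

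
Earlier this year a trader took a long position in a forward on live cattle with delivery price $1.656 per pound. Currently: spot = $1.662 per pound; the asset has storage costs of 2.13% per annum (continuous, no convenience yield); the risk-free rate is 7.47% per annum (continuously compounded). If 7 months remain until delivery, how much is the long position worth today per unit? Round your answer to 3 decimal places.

$0.097 per pound

Current fair forward for the remaining 7 months: F = S·e^((r + u)·T), (r + u) = 0.0747 + 0.0213 = 0.0960
F = 1.662 · e^(0.0960 × 7/12) = 1.662 × 1.057598 = 1.7577
Value of long forward = (F − K)·e^(−rT) = (1.7577 − 1.656) · e^(−0.0747·7/12)
= 0.1017 × 0.957361 = 0.097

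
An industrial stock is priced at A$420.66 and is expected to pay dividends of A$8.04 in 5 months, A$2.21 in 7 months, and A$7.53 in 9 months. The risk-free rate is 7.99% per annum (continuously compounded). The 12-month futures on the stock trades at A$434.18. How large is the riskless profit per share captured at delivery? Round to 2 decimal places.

A$3.08 per share

PV(dividends) I = 8.04·e^(−0.0799·5/12) + 2.21·e^(−0.0799·7/12) + 7.53·e^(−0.0799·9/12) = 16.9781
Fair futures F* = (S − I)·e^(rT) = (420.66 − 16.9781)·e^0.079900 = 403.6819 × 1.083179 = 437.2598
Market A$434.18 < fair 437.2598: forward underpriced → reverse cash-and-carry (short the stock, invest proceeds at r, pay the dividends, go long the forward).
Profit at T = |F_mkt − F*| = |434.18 − 437.2598| = A$3.08 per share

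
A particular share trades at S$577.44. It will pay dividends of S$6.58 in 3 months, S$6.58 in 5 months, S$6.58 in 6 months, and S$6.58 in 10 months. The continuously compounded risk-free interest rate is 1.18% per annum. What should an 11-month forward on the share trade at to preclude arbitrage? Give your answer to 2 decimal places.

S$557.27

PV(dividends) I = 6.58·e^(−0.0118·3/12) + 6.58·e^(−0.0118·5/12) + 6.58·e^(−0.0118·6/12) + 6.58·e^(−0.0118·10/12)
I = 6.5606 + 6.5477 + 6.5413 + 6.5156 = 26.1652
F = (S − I)·e^(rT) = (577.44 − 26.1652) · e^(0.0118·11/12)
= 551.2748 · e^0.010817 = 551.2748 × 1.010876 = S$557.27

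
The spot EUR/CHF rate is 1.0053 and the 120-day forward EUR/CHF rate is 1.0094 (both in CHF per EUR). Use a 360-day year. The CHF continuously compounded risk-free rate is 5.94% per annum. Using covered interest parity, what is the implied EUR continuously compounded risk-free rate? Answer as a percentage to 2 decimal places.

F = S·e^((r_CHF − r_EUR)T) ⇒ r_EUR = r_CHF − ln(F/S)/T
ln(1.0094/1.0053) = 0.004070; /(120/360) = 0.012210
r_EUR = 0.0594 − 0.012210 = 0.047190
r_EUR = 4.72%

4.72%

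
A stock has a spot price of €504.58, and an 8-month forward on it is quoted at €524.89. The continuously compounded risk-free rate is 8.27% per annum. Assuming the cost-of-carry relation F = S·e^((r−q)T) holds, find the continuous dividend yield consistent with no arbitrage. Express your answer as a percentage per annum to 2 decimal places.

2.35%

From F = S·e^((r−q)T): (r − q) = ln(F/S)/T
ln(524.89/504.58) = ln(1.040251) = 0.039462
(r − q) = 0.039462 / (8/12) = 0.059193
q = r − ln(F/S)/T = 0.0827 − 0.059193 = 0.023507
q = 2.35%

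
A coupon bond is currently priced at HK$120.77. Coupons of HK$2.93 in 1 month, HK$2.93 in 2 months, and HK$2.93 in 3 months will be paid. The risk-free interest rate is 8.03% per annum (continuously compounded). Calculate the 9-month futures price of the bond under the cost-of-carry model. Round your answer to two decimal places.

HK$119.06

PV(coupons) I = 2.93·e^(−0.0803·1/12) + 2.93·e^(−0.0803·2/12) + 2.93·e^(−0.0803·3/12)
I = 2.9105 + 2.8910 + 2.8718 = 8.6733
F = (S − I)·e^(rT) = (120.77 − 8.6733) · e^(0.0803·9/12)
= 112.0967 · e^0.060225 = 112.0967 × 1.062075 = HK$119.06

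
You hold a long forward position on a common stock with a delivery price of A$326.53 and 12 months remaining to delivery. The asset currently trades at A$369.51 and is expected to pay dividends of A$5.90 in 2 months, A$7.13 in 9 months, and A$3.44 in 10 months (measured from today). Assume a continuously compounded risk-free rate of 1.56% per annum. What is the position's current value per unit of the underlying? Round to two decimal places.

PV(remaining dividends) I = 5.90·e^(−0.0156·2/12) + 7.13·e^(−0.0156·9/12) + 3.44·e^(−0.0156·10/12) = 16.3273
Current forward F = (S − I)·e^(rT) = (369.51 − 16.3273)·e^(0.0156·12/12) = 353.1827 × 1.015722 = 358.7354
Value (long) = (F − K)·e^(−rT) = (358.7354 − 326.53) × 0.984521 = 31.7069
Value = A$31.71

A$31.71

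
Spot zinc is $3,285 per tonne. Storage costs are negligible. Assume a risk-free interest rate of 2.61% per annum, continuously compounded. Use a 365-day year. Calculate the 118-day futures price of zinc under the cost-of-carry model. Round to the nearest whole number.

$3,313 per tonne

F = S·e^(rT) = 3285 · e^(0.0261 × 118/365) = 3285 · e^0.008438
= 3285 × 1.008474 = $3,313 per tonne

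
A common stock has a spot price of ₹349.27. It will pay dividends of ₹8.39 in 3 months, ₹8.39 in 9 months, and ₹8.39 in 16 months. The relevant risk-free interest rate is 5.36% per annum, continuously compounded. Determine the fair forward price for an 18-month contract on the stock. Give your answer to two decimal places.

₹352.34

PV(dividends) I = 8.39·e^(−0.0536·3/12) + 8.39·e^(−0.0536·9/12) + 8.39·e^(−0.0536·16/12)
I = 8.2783 + 8.0594 + 7.8113 = 24.1490
F = (S − I)·e^(rT) = (349.27 − 24.1490) · e^(0.0536·18/12)
= 325.1210 · e^0.080400 = 325.1210 × 1.083720 = ₹352.34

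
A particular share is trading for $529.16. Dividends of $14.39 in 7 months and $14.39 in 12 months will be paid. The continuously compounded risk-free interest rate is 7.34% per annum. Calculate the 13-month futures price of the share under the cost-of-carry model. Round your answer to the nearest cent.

$543.55

PV(dividends) I = 14.39·e^(−0.0734·7/12) + 14.39·e^(−0.0734·12/12)
I = 13.7869 + 13.3716 = 27.1585
F = (S − I)·e^(rT) = (529.16 − 27.1585) · e^(0.0734·13/12)
= 502.0015 · e^0.079517 = 502.0015 × 1.082764 = $543.55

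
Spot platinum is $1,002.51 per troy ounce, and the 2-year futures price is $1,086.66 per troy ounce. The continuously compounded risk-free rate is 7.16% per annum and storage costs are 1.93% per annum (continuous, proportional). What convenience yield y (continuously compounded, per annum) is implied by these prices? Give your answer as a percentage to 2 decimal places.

5.06%

F = S·e^((r+u−y)T) ⇒ (r+u−y) = ln(F/S)/T
ln(1086.66/1002.51) = 0.080602; /T ⇒ 0.040301
y = r + u − ln(F/S)/T = 0.0716 + 0.0193 − 0.040301 = 0.050599
y = 5.06%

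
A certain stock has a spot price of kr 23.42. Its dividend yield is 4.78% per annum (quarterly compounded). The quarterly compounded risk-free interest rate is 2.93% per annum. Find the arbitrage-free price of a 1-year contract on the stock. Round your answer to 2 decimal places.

F = S · (1+r/4)^(4T) / (1+q/4)^(4T)
= 23.42 × 1.029624 / 1.048664 = 23.42 × 0.981844
F = kr 22.99

kr 22.99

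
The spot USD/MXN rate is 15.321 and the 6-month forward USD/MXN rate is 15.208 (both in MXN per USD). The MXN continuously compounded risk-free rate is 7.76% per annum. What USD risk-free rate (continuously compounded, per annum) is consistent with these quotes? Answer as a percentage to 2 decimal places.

F = S·e^((r_MXN − r_USD)T) ⇒ r_USD = r_MXN − ln(F/S)/T
ln(15.208/15.321) = -0.007403; /(6/12) = -0.014806
r_USD = 0.0776 + 0.014806 = 0.092406
r_USD = 9.24%

9.24%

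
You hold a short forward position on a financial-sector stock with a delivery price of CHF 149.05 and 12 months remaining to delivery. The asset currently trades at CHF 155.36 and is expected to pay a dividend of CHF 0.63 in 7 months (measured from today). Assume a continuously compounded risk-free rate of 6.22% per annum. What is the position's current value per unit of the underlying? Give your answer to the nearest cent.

PV(remaining dividends) I = 0.63·e^(−0.0622·7/12) = 0.6076
Current forward F = (S − I)·e^(rT) = (155.36 − 0.6076)·e^(0.0622·12/12) = 154.7524 × 1.064175 = 164.6836
Value (long) = (F − K)·e^(−rT) = (164.6836 − 149.05) × 0.939695 = 14.6908
Short position value = −(long value) = -CHF 14.69

-CHF 14.69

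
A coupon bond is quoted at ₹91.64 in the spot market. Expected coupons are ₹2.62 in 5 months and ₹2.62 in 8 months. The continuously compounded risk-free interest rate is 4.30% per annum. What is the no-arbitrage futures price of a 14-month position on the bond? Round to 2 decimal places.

₹90.97

PV(coupons) I = 2.62·e^(−0.0430·5/12) + 2.62·e^(−0.0430·8/12)
I = 2.5735 + 2.5460 = 5.1195
F = (S − I)·e^(rT) = (91.64 − 5.1195) · e^(0.0430·14/12)
= 86.5205 · e^0.050167 = 86.5205 × 1.051447 = ₹90.97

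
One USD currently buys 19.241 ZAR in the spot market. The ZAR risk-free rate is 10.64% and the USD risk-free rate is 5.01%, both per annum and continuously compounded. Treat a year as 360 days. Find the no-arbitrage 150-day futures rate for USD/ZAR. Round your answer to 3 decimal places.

F = S·e^((r_ZAR − r_USD)T) = 19.241 · e^((0.1064 − 0.0501) × 150/360)
= 19.241 · e^0.023458 = 19.241 × 1.023735
F = 19.698 ZAR per USD

19.698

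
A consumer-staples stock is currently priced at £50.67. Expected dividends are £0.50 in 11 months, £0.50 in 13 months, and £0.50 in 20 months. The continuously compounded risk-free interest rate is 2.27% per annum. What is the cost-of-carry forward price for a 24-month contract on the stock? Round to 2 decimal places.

PV(dividends) I = 0.50·e^(−0.0227·11/12) + 0.50·e^(−0.0227·13/12) + 0.50·e^(−0.0227·20/12)
I = 0.4897 + 0.4879 + 0.4814 = 1.4590
F = (S − I)·e^(rT) = (50.67 − 1.4590) · e^(0.0227·24/12)
= 49.2110 · e^0.045400 = 49.2110 × 1.046446 = £51.50

£51.50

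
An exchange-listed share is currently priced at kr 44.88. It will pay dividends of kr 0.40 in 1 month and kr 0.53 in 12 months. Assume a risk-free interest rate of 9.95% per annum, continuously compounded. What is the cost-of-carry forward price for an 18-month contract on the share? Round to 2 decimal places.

kr 51.09

PV(dividends) I = 0.40·e^(−0.0995·1/12) + 0.53·e^(−0.0995·12/12)
I = 0.3967 + 0.4798 = 0.8765
F = (S − I)·e^(rT) = (44.88 − 0.8765) · e^(0.0995·18/12)
= 44.0035 · e^0.149250 = 44.0035 × 1.160963 = kr 51.09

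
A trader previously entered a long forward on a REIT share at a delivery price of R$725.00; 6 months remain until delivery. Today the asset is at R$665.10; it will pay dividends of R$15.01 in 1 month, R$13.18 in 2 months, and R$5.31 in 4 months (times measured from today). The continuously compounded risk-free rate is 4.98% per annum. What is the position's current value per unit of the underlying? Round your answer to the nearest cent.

PV(remaining dividends) I = 15.01·e^(−0.0498·1/12) + 13.18·e^(−0.0498·2/12) + 5.31·e^(−0.0498·4/12) = 33.2415
Current forward F = (S − I)·e^(rT) = (665.10 − 33.2415)·e^(0.0498·6/12) = 631.8585 × 1.025213 = 647.7895
Value (long) = (F − K)·e^(−rT) = (647.7895 − 725.00) × 0.975407 = -75.3117
Value = -R$75.31

-R$75.31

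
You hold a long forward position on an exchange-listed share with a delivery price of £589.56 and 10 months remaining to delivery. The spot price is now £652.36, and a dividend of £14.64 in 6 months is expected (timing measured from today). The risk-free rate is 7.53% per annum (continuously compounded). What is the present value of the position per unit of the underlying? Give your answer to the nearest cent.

£84.56

PV(remaining dividends) I = 14.64·e^(−0.0753·6/12) = 14.0991
Current forward F = (S − I)·e^(rT) = (652.36 − 14.0991)·e^(0.0753·10/12) = 638.2609 × 1.064761 = 679.5953
Value (long) = (F − K)·e^(−rT) = (679.5953 − 589.56) × 0.939178 = 84.5592
Value = £84.56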